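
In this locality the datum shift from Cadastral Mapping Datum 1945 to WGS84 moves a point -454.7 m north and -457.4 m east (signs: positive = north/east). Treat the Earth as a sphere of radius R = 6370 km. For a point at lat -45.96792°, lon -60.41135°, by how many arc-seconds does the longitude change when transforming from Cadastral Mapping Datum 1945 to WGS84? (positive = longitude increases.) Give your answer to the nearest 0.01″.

At latitude -45.96792°, cos φ = 0.695061.
One radian of longitude at latitude φ spans R cos φ, so Δλ = ΔE / (R cos φ) = -457.4 / (6370000 × 0.695061) = -1.0331e-04 rad = -21.309″.

Δλ = -21.31″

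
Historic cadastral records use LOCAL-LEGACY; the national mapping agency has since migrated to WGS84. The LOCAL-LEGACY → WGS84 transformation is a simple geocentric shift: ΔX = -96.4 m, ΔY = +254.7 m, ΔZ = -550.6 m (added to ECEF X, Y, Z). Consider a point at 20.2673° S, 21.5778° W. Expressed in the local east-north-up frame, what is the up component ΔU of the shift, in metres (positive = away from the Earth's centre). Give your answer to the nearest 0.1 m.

The local up (radial) axis is (cos φ cos λ, cos φ sin λ, sin φ), giving ΔU = -84.094 − 87.870 + 190.728 = 18.76 m.

ΔU = 18.8 m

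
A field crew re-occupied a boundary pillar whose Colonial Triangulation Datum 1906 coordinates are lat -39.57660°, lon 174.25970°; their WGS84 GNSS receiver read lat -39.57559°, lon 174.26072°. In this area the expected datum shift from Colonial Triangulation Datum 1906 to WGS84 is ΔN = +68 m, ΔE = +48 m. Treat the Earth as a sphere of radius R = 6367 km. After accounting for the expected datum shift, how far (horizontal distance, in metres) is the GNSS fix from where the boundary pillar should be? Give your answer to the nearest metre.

Observed coordinate differences: Δφ = +0.00101°, Δλ = +0.00102°.
Converting to metres (1° lat = 111125 m, cos φ = 0.770774): observed ΔN = 112.2 m, observed ΔE = 87.4 m.
Subtracting the expected shift leaves a residual of 112.2 − (68) = 44.2 m north and 87.4 − (48) = 39.4 m east.
Residual distance = √(44.2² + 39.4²) = 59.2 m.

59 m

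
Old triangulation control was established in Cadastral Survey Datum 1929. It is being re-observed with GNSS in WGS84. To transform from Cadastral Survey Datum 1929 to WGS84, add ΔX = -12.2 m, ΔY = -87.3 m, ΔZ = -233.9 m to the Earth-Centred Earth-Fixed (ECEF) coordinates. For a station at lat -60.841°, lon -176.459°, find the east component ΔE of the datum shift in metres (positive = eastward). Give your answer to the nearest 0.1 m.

ΔE = 86.4 m

The local east axis at (φ, λ) is (−sin λ, cos λ, 0), so ΔE = −sin(-176.459°)·(-12.2) + cos(-176.459°)·(-87.3) = 86.38 m.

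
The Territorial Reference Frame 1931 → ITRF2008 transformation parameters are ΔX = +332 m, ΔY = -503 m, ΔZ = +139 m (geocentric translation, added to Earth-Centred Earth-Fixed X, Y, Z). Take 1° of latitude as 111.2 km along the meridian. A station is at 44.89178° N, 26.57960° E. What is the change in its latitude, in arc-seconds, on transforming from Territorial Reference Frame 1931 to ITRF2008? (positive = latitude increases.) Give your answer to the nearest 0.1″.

sin φ = 0.705770, cos φ = 0.708441, sin λ = 0.447441, cos λ = 0.894314.
North component: ΔN = −sin φ cos λ·ΔX − sin φ sin λ·ΔY + cos φ·ΔZ = −(0.705770)(0.894314)(332) − (0.705770)(0.447441)(-503) + (0.708441)(139) = 47.76 m.
1° of latitude spans 111200 m, so Δφ = 47.76 / 111200 × 3600 = 1.546″.

Δφ = 1.5″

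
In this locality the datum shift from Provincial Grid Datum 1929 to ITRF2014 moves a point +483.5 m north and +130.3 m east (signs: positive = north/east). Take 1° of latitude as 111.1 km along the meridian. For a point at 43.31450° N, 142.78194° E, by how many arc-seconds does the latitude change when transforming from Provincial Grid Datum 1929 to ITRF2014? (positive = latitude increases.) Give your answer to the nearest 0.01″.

Δφ = 15.67″

1° of latitude = 111.1 km, so Δφ = 483.5 / 111100 = 0.0043519° = 15.667″.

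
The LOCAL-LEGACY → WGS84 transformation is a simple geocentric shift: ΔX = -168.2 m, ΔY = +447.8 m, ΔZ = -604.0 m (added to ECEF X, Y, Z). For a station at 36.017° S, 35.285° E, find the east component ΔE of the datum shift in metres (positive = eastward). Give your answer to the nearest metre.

At φ = -36.017°, λ = 35.285°: sin φ = -0.588025, cos φ = 0.808843, sin λ = 0.577644, cos λ = 0.816289.
ΔE = −sin λ·ΔX + cos λ·ΔY = −(0.577644)·(-168.2) + (0.816289)·(447.8) = 462.69 m.

ΔE = 463 m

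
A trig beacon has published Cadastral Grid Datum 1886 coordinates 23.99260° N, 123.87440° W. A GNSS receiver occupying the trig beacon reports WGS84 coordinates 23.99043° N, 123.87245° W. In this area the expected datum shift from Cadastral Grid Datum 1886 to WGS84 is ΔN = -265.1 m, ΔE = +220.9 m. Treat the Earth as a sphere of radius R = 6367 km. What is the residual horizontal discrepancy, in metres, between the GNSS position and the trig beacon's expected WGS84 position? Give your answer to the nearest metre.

33 m

Observed coordinate differences: Δφ = -0.00217°, Δλ = +0.00195°.
Converting to metres (1° lat = 111125 m, cos φ = 0.913598): observed ΔN = -241.1 m, observed ΔE = 198.0 m.
Subtracting the expected shift leaves a residual of -241.1 − (-265.1) = 24.0 m north and 198.0 − (220.9) = -22.9 m east.
Residual distance = √(24.0² + (-22.9)²) = 33.2 m.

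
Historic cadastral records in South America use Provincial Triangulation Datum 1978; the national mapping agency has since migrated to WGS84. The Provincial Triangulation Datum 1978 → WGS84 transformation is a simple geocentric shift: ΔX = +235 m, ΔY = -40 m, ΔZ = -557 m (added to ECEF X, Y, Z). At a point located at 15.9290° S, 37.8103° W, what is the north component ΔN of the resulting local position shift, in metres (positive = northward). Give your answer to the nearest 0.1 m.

At φ = -15.9290°, λ = -37.8103°: sin φ = -0.274446, cos φ = 0.961603, sin λ = -0.613049, cos λ = 0.790045.
ΔN = −sin φ cos λ·ΔX − sin φ sin λ·ΔY + cos φ·ΔZ = −(-0.274446)(0.790045)(235) − (-0.274446)(-0.613049)(-40) + (0.961603)(-557) = -477.93 m.

ΔN = -477.9 m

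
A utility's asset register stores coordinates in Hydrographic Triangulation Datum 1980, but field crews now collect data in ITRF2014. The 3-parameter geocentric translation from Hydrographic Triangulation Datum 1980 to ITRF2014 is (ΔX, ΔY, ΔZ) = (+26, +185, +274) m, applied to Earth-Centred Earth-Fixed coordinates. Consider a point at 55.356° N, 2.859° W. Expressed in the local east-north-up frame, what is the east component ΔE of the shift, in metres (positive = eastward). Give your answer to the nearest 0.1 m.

The local east axis at (φ, λ) is (−sin λ, cos λ, 0), so ΔE = −sin(-2.859°)·26 + cos(-2.859°)·185 = 186.07 m.

ΔE = 186.1 m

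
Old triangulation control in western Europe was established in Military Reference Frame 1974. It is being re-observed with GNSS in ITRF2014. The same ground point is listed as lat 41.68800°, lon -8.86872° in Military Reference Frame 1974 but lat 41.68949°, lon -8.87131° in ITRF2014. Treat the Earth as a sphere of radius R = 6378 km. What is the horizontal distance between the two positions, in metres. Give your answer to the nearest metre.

Δφ = 41.68949° − 41.68800° = +0.00149°; Δλ = -8.87131° − -8.86872° = -0.00259°.
1° along a meridian = πR/180 = 111317 m.
ΔN = Δφ × 111317 = 165.9 m; ΔE = Δλ × 111317 × cos(41.68800°) = -0.00259 × 111317 × 0.746777 = -215.3 m.
Distance = √(ΔE² + ΔN²) = √((-215.3)² + 165.9²) = 271.8 m.

272 m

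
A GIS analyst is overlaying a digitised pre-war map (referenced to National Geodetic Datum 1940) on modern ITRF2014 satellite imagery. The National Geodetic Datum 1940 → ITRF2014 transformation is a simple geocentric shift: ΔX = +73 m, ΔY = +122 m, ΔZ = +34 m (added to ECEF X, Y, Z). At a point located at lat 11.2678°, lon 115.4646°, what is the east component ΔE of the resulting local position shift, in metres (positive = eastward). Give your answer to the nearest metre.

ΔE = -118 m

The local east axis at (φ, λ) is (−sin λ, cos λ, 0), so ΔE = −sin(115.4646°)·73 + cos(115.4646°)·122 = -118.36 m.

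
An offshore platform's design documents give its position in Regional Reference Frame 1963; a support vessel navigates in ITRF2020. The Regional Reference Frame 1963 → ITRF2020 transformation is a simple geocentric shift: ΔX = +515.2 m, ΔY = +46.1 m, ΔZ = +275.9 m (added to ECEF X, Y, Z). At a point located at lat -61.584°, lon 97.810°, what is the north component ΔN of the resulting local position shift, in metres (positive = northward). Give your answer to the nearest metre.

At φ = -61.584°, λ = 97.810°: sin φ = -0.879516, cos φ = 0.475870, sin λ = 0.990724, cos λ = -0.135888.
ΔN = −sin φ cos λ·ΔX − sin φ sin λ·ΔY + cos φ·ΔZ = −(-0.879516)(-0.135888)(515.2) − (-0.879516)(0.990724)(46.1) + (0.475870)(275.9) = 109.89 m.

ΔN = 110 m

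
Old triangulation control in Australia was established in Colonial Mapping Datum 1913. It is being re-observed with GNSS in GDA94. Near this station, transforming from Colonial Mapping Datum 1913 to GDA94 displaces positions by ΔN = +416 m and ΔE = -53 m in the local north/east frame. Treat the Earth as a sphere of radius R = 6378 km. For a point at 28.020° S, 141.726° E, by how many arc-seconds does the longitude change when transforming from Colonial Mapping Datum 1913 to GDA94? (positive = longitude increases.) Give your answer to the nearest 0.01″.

Δλ = -1.94″

At latitude -28.020°, cos φ = 0.882784.
One radian of longitude at latitude φ spans R cos φ, so Δλ = ΔE / (R cos φ) = -53.0 / (6378000 × 0.882784) = -9.4132e-06 rad = -1.942″.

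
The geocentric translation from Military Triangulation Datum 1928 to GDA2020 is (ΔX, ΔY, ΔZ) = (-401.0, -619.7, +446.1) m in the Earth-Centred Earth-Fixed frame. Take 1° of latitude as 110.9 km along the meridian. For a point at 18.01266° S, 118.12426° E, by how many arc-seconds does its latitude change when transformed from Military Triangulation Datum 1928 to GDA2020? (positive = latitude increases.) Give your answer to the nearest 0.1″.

sin φ = -0.309227, cos φ = 0.950988, sin λ = 0.881927, cos λ = -0.471385.
North component: ΔN = −sin φ cos λ·ΔX − sin φ sin λ·ΔY + cos φ·ΔZ = −(-0.309227)(-0.471385)(-401.0) − (-0.309227)(0.881927)(-619.7) + (0.950988)(446.1) = 313.69 m.
1° of latitude spans 110900 m, so Δφ = 313.69 / 110900 × 3600 = 10.183″.

Δφ = 10.2″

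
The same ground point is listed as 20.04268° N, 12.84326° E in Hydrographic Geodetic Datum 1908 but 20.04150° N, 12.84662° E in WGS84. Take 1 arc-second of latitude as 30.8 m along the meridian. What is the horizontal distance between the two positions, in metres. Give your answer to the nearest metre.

Δφ = 20.04150° − 20.04268° = -0.00118°; Δλ = 12.84662° − 12.84326° = +0.00336°.
1° of latitude = 3600 × 30.80 = 110880 m.
ΔN = Δφ × 110880 = -130.8 m; ΔE = Δλ × 110880 × cos(20.04268°) = +0.00336 × 110880 × 0.939438 = 350.0 m.
Distance = √(ΔE² + ΔN²) = √(350.0² + (-130.8)²) = 373.7 m.

374 m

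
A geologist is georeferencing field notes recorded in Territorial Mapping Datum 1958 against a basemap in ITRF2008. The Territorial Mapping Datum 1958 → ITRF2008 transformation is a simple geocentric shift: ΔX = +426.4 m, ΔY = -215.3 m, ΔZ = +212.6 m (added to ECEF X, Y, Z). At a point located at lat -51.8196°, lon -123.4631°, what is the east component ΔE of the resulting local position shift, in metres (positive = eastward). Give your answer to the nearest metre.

ΔE = 474 m

At φ = -51.8196°, λ = -123.4631°: sin φ = -0.786068, cos φ = 0.618140, sin λ = -0.834241, cos λ = -0.551400.
ΔE = −sin λ·ΔX + cos λ·ΔY = −(-0.834241)·(426.4) + (-0.551400)·(-215.3) = 474.44 m.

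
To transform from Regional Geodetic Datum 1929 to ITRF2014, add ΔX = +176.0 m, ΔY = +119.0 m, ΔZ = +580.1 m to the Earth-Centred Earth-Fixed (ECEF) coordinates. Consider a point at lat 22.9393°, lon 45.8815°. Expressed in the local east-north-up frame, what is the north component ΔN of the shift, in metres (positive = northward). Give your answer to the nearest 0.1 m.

At φ = 22.9393°, λ = 45.8815°: sin φ = 0.389756, cos φ = 0.920918, sin λ = 0.717902, cos λ = 0.696145.
ΔN = −sin φ cos λ·ΔX − sin φ sin λ·ΔY + cos φ·ΔZ = −(0.389756)(0.696145)(176.0) − (0.389756)(0.717902)(119.0) + (0.920918)(580.1) = 453.17 m.

ΔN = 453.2 m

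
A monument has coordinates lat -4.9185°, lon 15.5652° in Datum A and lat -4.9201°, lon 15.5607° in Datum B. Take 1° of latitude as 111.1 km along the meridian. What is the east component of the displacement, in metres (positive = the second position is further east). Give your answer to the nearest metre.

ΔE = -498 m

Δφ = -4.9201° − -4.9185° = -0.0016°; Δλ = 15.5607° − 15.5652° = -0.0045°.
ΔN = Δφ × 111100 = -177.8 m; ΔE = Δλ × 111100 × cos(-4.9185°) = -0.0045 × 111100 × 0.996318 = -498.1 m.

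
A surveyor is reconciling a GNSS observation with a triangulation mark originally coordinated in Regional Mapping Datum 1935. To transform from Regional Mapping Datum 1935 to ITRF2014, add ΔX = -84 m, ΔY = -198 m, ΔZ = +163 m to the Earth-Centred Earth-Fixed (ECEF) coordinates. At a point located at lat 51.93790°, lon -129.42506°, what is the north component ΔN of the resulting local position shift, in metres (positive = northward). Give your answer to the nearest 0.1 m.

At φ = 51.93790°, λ = -129.42506°: sin φ = 0.787343, cos φ = 0.616515, sin λ = -0.772456, cos λ = -0.635068.
ΔN = −sin φ cos λ·ΔX − sin φ sin λ·ΔY + cos φ·ΔZ = −(0.787343)(-0.635068)(-84) − (0.787343)(-0.772456)(-198) + (0.616515)(163) = -61.93 m.

ΔN = -61.9 m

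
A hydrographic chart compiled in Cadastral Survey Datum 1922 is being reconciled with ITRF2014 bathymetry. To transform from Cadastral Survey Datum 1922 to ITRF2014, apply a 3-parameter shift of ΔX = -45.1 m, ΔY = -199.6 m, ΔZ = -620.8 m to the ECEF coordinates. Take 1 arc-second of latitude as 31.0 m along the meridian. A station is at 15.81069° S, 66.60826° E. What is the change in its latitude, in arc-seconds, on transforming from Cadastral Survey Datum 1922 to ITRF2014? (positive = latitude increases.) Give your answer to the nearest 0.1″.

Δφ = -21.0″

sin φ = -0.272460, cos φ = 0.962167, sin λ = 0.917812, cos λ = 0.397016.
North component: ΔN = −sin φ cos λ·ΔX − sin φ sin λ·ΔY + cos φ·ΔZ = −(-0.272460)(0.397016)(-45.1) − (-0.272460)(0.917812)(-199.6) + (0.962167)(-620.8) = -652.11 m.
1° of latitude spans 3600 × 31.00 = 111600 m, so Δφ = -652.11 / 111600 × 3600 = -21.036″.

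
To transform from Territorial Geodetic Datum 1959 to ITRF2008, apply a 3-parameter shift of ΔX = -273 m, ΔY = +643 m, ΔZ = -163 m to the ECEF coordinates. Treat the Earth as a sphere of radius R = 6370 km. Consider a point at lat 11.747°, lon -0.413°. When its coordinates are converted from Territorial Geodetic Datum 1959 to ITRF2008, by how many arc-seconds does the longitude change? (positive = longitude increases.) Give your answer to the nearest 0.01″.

sin φ = 0.203590, cos φ = 0.979056, sin λ = -0.007208, cos λ = 0.999974.
East component: ΔE = −sin λ·ΔX + cos λ·ΔY = −(-0.007208)(-273) + (0.999974)(643) = 641.02 m.
1° of latitude spans πR/180 = 111177 m; at latitude φ, 1° of longitude spans that × cos φ = 108849.0 m, so Δλ = 641.02 / 108849.0 × 3600 = 21.201″.

Δλ = 21.20″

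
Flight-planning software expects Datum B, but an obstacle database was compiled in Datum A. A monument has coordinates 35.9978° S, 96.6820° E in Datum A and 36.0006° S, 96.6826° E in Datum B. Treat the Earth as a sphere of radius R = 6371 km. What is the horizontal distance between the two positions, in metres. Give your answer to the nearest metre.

316 m

Δφ = -36.0006° − -35.9978° = -0.0028°; Δλ = 96.6826° − 96.6820° = +0.0006°.
1° along a meridian = πR/180 = 111195 m.
ΔN = Δφ × 111195 = -311.3 m; ΔE = Δλ × 111195 × cos(-35.9978°) = +0.0006 × 111195 × 0.809040 = 54.0 m.
Distance = √(ΔE² + ΔN²) = √(54.0² + (-311.3)²) = 316.0 m.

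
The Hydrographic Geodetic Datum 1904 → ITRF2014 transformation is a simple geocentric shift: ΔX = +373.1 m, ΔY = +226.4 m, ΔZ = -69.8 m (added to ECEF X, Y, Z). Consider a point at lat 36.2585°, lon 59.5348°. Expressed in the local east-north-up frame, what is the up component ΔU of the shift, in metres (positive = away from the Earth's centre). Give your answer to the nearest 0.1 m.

ΔU = 268.6 m

At φ = 36.2585°, λ = 59.5348°: sin φ = 0.591429, cos φ = 0.806357, sin λ = 0.861937, cos λ = 0.507015.
ΔU = cos φ cos λ·ΔX + cos φ sin λ·ΔY + sin φ·ΔZ = (0.806357)(0.507015)(373.1) + (0.806357)(0.861937)(226.4) + (0.591429)(-69.8) = 268.61 m.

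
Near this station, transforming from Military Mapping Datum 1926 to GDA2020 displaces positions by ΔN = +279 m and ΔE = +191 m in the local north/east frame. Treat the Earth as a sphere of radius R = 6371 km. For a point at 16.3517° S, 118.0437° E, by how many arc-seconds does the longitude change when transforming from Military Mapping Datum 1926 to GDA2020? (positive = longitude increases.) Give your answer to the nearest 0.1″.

Δλ = 6.4″

At latitude -16.3517°, cos φ = 0.959552.
One radian of longitude at latitude φ spans R cos φ, so Δλ = ΔE / (R cos φ) = 191.0 / (6371000 × 0.959552) = 3.1243e-05 rad = 6.444″.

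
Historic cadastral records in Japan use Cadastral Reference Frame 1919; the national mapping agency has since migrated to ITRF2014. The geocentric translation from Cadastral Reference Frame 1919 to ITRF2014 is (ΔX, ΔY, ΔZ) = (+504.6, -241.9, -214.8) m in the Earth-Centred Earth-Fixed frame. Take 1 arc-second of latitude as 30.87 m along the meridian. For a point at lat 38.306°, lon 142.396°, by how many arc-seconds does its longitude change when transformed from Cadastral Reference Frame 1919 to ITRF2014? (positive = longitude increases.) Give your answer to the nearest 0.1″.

Δλ = -4.8″

sin φ = 0.619861, cos φ = 0.784711, sin λ = 0.610200, cos λ = -0.792247.
East component: ΔE = −sin λ·ΔX + cos λ·ΔY = −(0.610200)(504.6) + (-0.792247)(-241.9) = -116.26 m.
1° of latitude spans 3600 × 30.87 = 111132 m; at latitude φ, 1° of longitude spans that × cos φ = 87206.6 m, so Δλ = -116.26 / 87206.6 × 3600 = -4.799″.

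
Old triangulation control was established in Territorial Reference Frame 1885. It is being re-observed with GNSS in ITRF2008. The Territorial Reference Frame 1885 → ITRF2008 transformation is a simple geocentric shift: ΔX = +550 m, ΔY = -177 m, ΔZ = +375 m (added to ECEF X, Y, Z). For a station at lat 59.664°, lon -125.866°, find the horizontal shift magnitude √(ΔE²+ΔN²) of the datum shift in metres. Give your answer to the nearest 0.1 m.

648.1 m

At φ = 59.664°, λ = -125.866°: sin φ = 0.863078, cos φ = 0.505070, sin λ = -0.810389, cos λ = -0.585892.
ΔE = −sin λ·ΔX + cos λ·ΔY = −(-0.810389)·(550) + (-0.585892)·(-177) = 549.42 m.
ΔN = −sin φ cos λ·ΔX − sin φ sin λ·ΔY + cos φ·ΔZ = −(0.863078)(-0.585892)(550) − (0.863078)(-0.810389)(-177) + (0.505070)(375) = 343.72 m.
Horizontal magnitude = √(ΔE² + ΔN²) = √(549.42² + 343.72²) = 648.08 m.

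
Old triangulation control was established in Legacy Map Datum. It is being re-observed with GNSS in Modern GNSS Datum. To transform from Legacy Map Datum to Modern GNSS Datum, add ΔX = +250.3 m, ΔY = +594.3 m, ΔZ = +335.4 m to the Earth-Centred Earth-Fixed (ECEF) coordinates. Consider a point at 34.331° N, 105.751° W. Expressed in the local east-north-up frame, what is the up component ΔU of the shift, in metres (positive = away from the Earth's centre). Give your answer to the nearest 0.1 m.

The local up (radial) axis is (cos φ cos λ, cos φ sin λ, sin φ), giving ΔU = -56.109 − 472.341 + 189.157 = -339.29 m.

ΔU = -339.3 m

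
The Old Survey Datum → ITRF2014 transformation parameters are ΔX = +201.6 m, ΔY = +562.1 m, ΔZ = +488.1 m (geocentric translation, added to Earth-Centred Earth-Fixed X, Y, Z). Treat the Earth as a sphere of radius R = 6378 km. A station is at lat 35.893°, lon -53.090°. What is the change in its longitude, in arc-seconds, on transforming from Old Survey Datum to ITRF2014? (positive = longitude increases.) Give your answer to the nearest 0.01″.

Δλ = 19.91″

sin φ = 0.586273, cos φ = 0.810113, sin λ = -0.799580, cos λ = 0.600560.
East component: ΔE = −sin λ·ΔX + cos λ·ΔY = −(-0.799580)(201.6) + (0.600560)(562.1) = 498.77 m.
1° of latitude spans πR/180 = 111317 m; at latitude φ, 1° of longitude spans that × cos φ = 90179.5 m, so Δλ = 498.77 / 90179.5 × 3600 = 19.911″.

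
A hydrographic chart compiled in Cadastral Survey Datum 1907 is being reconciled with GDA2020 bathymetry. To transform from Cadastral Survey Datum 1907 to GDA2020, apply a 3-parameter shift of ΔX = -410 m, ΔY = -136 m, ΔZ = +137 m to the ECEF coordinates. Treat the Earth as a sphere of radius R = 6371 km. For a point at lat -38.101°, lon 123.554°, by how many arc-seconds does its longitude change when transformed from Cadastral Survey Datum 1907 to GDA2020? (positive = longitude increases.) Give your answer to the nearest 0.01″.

Δλ = 17.15″

sin φ = -0.617050, cos φ = 0.786924, sin λ = 0.833365, cos λ = -0.552723.
East component: ΔE = −sin λ·ΔX + cos λ·ΔY = −(0.833365)(-410) + (-0.552723)(-136) = 416.85 m.
1° of latitude spans πR/180 = 111195 m; at latitude φ, 1° of longitude spans that × cos φ = 87502.0 m, so Δλ = 416.85 / 87502.0 × 3600 = 17.150″.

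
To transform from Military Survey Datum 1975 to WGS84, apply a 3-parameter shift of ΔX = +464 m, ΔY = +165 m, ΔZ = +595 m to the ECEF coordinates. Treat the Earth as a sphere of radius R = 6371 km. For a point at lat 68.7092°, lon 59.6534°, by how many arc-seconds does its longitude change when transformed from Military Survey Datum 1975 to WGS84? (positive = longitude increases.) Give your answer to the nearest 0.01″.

Δλ = -28.27″

sin φ = 0.931750, cos φ = 0.363102, sin λ = 0.862985, cos λ = 0.505230.
East component: ΔE = −sin λ·ΔX + cos λ·ΔY = −(0.862985)(464) + (0.505230)(165) = -317.06 m.
1° of latitude spans πR/180 = 111195 m; at latitude φ, 1° of longitude spans that × cos φ = 40375.1 m, so Δλ = -317.06 / 40375.1 × 3600 = -28.271″.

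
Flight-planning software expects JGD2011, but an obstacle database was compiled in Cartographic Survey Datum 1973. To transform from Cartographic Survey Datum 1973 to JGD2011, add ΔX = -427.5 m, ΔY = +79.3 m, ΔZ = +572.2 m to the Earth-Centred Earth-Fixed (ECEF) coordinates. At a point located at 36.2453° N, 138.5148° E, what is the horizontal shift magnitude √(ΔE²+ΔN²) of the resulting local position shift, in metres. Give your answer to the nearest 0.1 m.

The local east axis at (φ, λ) is (−sin λ, cos λ, 0), so ΔE = −sin(138.5148°)·(-427.5) + cos(138.5148°)·79.3 = 223.78 m.
The local north axis is (−sin φ cos λ, −sin φ sin λ, cos φ), giving ΔN = -189.347 − 31.058 + 461.475 = 241.07 m.
Horizontal magnitude = √(ΔE² + ΔN²) = √(223.78² + 241.07²) = 328.93 m.

328.9 m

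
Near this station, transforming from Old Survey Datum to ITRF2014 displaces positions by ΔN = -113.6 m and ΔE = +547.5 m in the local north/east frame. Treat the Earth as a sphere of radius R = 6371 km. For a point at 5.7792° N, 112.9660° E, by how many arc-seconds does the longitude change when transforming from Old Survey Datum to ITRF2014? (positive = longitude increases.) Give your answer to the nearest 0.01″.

At latitude 5.7792°, cos φ = 0.994917.
One radian of longitude at latitude φ spans R cos φ, so Δλ = ΔE / (R cos φ) = 547.5 / (6371000 × 0.994917) = 8.6375e-05 rad = 17.816″.

Δλ = 17.82″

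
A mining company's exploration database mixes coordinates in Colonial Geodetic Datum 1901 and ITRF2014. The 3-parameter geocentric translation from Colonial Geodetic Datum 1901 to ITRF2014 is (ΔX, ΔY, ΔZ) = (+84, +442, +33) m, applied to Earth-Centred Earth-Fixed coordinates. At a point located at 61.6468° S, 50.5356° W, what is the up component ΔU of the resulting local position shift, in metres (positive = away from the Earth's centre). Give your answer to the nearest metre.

ΔU = -166 m

The local up (radial) axis is (cos φ cos λ, cos φ sin λ, sin φ), giving ΔU = 25.355 − 162.053 − 29.041 = -165.74 m.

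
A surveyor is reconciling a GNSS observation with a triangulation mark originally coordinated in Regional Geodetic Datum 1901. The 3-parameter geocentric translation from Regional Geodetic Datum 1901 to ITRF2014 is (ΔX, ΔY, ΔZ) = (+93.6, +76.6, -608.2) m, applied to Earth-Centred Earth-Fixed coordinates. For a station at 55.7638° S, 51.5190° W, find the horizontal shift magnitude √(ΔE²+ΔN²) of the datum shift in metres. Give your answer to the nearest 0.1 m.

364.3 m

The local east axis at (φ, λ) is (−sin λ, cos λ, 0), so ΔE = −sin(-51.5190°)·93.6 + cos(-51.5190°)·76.6 = 120.94 m.
The local north axis is (−sin φ cos λ, −sin φ sin λ, cos φ), giving ΔN = 48.151 − 49.573 − 342.177 = -343.60 m.
Horizontal magnitude = √(ΔE² + ΔN²) = √(120.94² + (-343.60)²) = 364.26 m.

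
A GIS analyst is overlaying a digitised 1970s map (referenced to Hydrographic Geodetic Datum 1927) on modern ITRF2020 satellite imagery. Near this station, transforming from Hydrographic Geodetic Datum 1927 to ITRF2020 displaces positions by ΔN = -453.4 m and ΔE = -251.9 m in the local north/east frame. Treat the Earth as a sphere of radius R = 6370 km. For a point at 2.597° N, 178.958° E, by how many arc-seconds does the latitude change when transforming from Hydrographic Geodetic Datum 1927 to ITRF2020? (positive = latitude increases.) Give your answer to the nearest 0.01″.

Δφ = -14.68″

On a sphere of radius R, 1 rad of latitude = R, so Δφ = ΔN / R = -453.4 / 6370000 = -7.1177e-05 rad = -14.681″.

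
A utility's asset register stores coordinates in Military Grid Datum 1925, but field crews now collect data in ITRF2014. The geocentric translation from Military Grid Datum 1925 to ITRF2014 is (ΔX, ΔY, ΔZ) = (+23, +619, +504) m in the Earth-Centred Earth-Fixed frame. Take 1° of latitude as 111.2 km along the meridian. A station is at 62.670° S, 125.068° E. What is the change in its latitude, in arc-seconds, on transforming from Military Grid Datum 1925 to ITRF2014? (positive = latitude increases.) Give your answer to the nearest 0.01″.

sin φ = -0.888377, cos φ = 0.459115, sin λ = 0.818471, cos λ = -0.574548.
North component: ΔN = −sin φ cos λ·ΔX − sin φ sin λ·ΔY + cos φ·ΔZ = −(-0.888377)(-0.574548)(23) − (-0.888377)(0.818471)(619) + (0.459115)(504) = 669.74 m.
1° of latitude spans 111200 m, so Δφ = 669.74 / 111200 × 3600 = 21.682″.

Δφ = 21.68″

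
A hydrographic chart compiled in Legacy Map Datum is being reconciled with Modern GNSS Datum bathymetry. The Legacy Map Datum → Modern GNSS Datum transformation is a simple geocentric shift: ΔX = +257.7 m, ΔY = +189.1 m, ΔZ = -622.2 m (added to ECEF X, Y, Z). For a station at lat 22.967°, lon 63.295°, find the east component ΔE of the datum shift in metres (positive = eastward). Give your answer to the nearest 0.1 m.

ΔE = -145.2 m

The local east axis at (φ, λ) is (−sin λ, cos λ, 0), so ΔE = −sin(63.295°)·257.7 + cos(63.295°)·189.1 = -145.23 m.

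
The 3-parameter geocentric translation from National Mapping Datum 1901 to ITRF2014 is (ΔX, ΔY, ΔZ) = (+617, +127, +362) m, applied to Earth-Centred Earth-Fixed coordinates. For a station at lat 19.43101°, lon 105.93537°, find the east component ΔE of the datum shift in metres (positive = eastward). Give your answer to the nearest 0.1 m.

ΔE = -628.2 m

At φ = 19.43101°, λ = 105.93537°: sin φ = 0.332672, cos φ = 0.943043, sin λ = 0.961572, cos λ = -0.274553.
ΔE = −sin λ·ΔX + cos λ·ΔY = −(0.961572)·(617) + (-0.274553)·(127) = -628.16 m.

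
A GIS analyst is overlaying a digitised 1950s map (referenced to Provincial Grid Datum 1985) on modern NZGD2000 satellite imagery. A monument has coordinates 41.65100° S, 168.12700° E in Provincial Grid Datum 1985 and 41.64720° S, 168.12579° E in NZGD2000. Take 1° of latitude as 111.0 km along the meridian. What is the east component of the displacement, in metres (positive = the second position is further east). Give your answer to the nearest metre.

Δφ = -41.64720° − -41.65100° = +0.00380°; Δλ = 168.12579° − 168.12700° = -0.00121°.
ΔN = Δφ × 111000 = 421.8 m; ΔE = Δλ × 111000 × cos(-41.65100°) = -0.00121 × 111000 × 0.747207 = -100.4 m.

ΔE = -100 m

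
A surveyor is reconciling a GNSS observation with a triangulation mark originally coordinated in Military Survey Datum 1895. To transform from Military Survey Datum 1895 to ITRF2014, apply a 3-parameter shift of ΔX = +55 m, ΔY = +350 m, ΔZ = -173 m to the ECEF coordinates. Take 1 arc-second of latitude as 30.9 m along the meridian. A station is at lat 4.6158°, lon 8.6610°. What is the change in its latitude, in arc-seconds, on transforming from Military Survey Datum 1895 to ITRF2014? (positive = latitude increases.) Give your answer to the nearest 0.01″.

sin φ = 0.080474, cos φ = 0.996757, sin λ = 0.150588, cos λ = 0.988597.
North component: ΔN = −sin φ cos λ·ΔX − sin φ sin λ·ΔY + cos φ·ΔZ = −(0.080474)(0.988597)(55) − (0.080474)(0.150588)(350) + (0.996757)(-173) = -181.06 m.
1° of latitude spans 3600 × 30.90 = 111240 m, so Δφ = -181.06 / 111240 × 3600 = -5.859″.

Δφ = -5.86″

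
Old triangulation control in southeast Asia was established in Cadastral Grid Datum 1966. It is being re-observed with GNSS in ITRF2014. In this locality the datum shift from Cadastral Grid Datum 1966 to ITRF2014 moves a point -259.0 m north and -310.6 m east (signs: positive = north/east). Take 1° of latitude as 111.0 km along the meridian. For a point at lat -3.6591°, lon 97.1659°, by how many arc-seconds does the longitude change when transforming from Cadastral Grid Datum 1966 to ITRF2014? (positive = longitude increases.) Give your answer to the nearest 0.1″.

At latitude -3.6591°, cos φ = 0.997961.
1° of longitude at this latitude = 111.0 × cos φ = 110.77 km, so Δλ = -310.6 / 110773.7 = -0.0028039° = -10.094″.

Δλ = -10.1″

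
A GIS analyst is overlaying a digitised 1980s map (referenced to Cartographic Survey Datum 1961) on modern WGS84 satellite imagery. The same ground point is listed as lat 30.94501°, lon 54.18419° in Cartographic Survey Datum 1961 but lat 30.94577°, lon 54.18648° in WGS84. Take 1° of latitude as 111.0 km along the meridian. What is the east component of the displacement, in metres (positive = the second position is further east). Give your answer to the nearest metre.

Δφ = 30.94577° − 30.94501° = +0.00076°; Δλ = 54.18648° − 54.18419° = +0.00229°.
ΔN = Δφ × 111000 = 84.4 m; ΔE = Δλ × 111000 × cos(30.94501°) = +0.00229 × 111000 × 0.857661 = 218.0 m.

ΔE = 218 m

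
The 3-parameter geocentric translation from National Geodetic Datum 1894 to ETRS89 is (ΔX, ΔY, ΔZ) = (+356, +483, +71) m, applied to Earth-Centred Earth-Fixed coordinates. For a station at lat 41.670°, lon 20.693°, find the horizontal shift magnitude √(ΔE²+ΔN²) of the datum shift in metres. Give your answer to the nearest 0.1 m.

431.0 m

The local east axis at (φ, λ) is (−sin λ, cos λ, 0), so ΔE = −sin(20.693°)·356 + cos(20.693°)·483 = 326.04 m.
The local north axis is (−sin φ cos λ, −sin φ sin λ, cos φ), giving ΔN = -221.414 − 113.470 + 53.036 = -281.85 m.
Horizontal magnitude = √(ΔE² + ΔN²) = √(326.04² + (-281.85)²) = 430.98 m.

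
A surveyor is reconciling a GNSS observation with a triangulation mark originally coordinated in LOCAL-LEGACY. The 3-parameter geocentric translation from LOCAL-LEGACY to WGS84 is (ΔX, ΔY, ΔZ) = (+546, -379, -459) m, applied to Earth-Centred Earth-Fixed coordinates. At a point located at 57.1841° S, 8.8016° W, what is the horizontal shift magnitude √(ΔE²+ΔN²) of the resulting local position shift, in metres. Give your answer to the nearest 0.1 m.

385.9 m

At φ = -57.1841°, λ = -8.8016°: sin φ = -0.840416, cos φ = 0.541941, sin λ = -0.153013, cos λ = 0.988224.
ΔE = −sin λ·ΔX + cos λ·ΔY = −(-0.153013)·(546) + (0.988224)·(-379) = -290.99 m.
ΔN = −sin φ cos λ·ΔX − sin φ sin λ·ΔY + cos φ·ΔZ = −(-0.840416)(0.988224)(546) − (-0.840416)(-0.153013)(-379) + (0.541941)(-459) = 253.45 m.
Horizontal magnitude = √(ΔE² + ΔN²) = √((-290.99)² + 253.45²) = 385.89 m.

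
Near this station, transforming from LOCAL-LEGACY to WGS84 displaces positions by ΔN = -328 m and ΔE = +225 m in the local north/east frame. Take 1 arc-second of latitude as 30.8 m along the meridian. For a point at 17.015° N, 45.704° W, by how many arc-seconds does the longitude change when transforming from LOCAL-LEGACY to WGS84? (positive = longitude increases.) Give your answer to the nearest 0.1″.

Δλ = 7.6″

At latitude 17.015°, cos φ = 0.956228.
1″ of longitude at this latitude = 30.80 × cos φ = 29.4518 m, so Δλ = 225.0 / 29.4518 = 7.640″.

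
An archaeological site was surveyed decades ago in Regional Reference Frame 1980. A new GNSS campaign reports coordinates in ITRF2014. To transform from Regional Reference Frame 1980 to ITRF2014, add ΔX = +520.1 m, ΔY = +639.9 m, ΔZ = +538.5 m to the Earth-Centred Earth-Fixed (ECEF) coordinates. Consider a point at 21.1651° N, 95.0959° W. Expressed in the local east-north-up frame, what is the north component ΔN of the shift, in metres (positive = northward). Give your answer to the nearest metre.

ΔN = 749 m

The local north axis is (−sin φ cos λ, −sin φ sin λ, cos φ), giving ΔN = 16.680 + 230.127 + 502.175 = 748.98 m.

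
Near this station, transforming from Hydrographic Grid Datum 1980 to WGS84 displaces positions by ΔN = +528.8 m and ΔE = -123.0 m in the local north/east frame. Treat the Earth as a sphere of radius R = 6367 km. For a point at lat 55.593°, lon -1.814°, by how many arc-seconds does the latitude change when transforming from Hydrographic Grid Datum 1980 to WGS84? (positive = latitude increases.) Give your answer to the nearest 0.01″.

On a sphere of radius R, 1 rad of latitude = R, so Δφ = ΔN / R = 528.8 / 6367000 = 8.3053e-05 rad = 17.131″.

Δφ = 17.13″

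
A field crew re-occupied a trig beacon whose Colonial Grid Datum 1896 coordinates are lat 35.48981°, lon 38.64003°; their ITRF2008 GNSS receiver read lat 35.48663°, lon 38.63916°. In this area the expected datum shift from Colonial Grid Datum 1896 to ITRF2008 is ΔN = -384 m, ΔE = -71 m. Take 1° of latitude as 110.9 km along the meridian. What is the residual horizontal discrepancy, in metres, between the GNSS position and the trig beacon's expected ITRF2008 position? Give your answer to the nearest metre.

Observed coordinate differences: Δφ = -0.00318°, Δλ = -0.00087°.
Converting to metres (1° lat = 110900 m, cos φ = 0.814219): observed ΔN = -352.7 m, observed ΔE = -78.6 m.
Subtracting the expected shift leaves a residual of -352.7 − (-384) = 31.3 m north and -78.6 − (-71) = -7.6 m east.
Residual distance = √(31.3² + (-7.6)²) = 32.2 m.

32 m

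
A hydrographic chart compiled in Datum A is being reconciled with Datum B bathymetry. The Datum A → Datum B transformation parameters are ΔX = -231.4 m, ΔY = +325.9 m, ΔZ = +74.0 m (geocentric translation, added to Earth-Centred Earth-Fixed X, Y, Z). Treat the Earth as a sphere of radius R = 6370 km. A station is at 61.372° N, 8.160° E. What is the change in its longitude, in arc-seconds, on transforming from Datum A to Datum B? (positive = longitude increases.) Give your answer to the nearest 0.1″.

Δλ = 24.0″

sin φ = 0.877749, cos φ = 0.479121, sin λ = 0.141938, cos λ = 0.989876.
East component: ΔE = −sin λ·ΔX + cos λ·ΔY = −(0.141938)(-231.4) + (0.989876)(325.9) = 355.44 m.
1° of latitude spans πR/180 = 111177 m; at latitude φ, 1° of longitude spans that × cos φ = 53267.4 m, so Δλ = 355.44 / 53267.4 × 3600 = 24.022″.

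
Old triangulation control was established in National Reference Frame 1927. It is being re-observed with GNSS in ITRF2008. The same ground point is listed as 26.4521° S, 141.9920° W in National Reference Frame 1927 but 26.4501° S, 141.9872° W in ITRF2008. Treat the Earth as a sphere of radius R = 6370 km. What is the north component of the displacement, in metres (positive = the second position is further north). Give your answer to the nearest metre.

Δφ = -26.4501° − -26.4521° = +0.0020°; Δλ = -141.9872° − -141.9920° = +0.0048°.
1° along a meridian = πR/180 = 111177 m.
ΔN = Δφ × 111177 = 222.4 m; ΔE = Δλ × 111177 × cos(-26.4521°) = +0.0048 × 111177 × 0.895307 = 477.8 m.

ΔN = 222 m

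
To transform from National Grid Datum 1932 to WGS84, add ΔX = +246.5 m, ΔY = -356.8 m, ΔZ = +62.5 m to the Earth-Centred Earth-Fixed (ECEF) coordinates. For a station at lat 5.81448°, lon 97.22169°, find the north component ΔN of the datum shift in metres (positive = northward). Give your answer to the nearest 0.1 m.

At φ = 5.81448°, λ = 97.22169°: sin φ = 0.101308, cos φ = 0.994855, sin λ = 0.992067, cos λ = -0.125709.
ΔN = −sin φ cos λ·ΔX − sin φ sin λ·ΔY + cos φ·ΔZ = −(0.101308)(-0.125709)(246.5) − (0.101308)(0.992067)(-356.8) + (0.994855)(62.5) = 101.18 m.

ΔN = 101.2 m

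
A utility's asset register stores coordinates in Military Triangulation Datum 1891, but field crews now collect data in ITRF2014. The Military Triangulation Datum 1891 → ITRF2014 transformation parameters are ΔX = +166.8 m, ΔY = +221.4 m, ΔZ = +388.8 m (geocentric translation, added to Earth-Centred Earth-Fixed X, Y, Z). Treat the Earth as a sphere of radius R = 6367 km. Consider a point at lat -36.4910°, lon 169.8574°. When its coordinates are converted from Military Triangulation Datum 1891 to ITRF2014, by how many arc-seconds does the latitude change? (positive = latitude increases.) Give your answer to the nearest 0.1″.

Δφ = 7.7″

sin φ = -0.594697, cos φ = 0.803950, sin λ = 0.176099, cos λ = -0.984373.
North component: ΔN = −sin φ cos λ·ΔX − sin φ sin λ·ΔY + cos φ·ΔZ = −(-0.594697)(-0.984373)(166.8) − (-0.594697)(0.176099)(221.4) + (0.803950)(388.8) = 238.12 m.
1° of latitude spans πR/180 = 111125 m, so Δφ = 238.12 / 111125 × 3600 = 7.714″.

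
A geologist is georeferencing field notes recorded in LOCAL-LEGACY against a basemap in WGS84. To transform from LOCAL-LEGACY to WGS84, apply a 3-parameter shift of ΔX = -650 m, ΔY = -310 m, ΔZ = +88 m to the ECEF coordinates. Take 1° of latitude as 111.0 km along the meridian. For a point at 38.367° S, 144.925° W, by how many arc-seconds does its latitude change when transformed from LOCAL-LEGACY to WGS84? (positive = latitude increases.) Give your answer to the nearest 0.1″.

Δφ = 16.5″

sin φ = -0.620696, cos φ = 0.784051, sin λ = -0.574648, cos λ = -0.818401.
North component: ΔN = −sin φ cos λ·ΔX − sin φ sin λ·ΔY + cos φ·ΔZ = −(-0.620696)(-0.818401)(-650) − (-0.620696)(-0.574648)(-310) + (0.784051)(88) = 509.75 m.
1° of latitude spans 111000 m, so Δφ = 509.75 / 111000 × 3600 = 16.533″.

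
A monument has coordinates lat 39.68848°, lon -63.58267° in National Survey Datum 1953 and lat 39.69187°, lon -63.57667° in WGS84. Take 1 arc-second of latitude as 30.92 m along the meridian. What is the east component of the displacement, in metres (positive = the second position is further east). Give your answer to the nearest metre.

Δφ = 39.69187° − 39.68848° = +0.00339°; Δλ = -63.57667° − -63.58267° = +0.00600°.
1° of latitude = 3600 × 30.92 = 111312 m.
ΔN = Δφ × 111312 = 377.3 m; ΔE = Δλ × 111312 × cos(39.68848°) = +0.00600 × 111312 × 0.769528 = 513.9 m.

ΔE = 514 m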